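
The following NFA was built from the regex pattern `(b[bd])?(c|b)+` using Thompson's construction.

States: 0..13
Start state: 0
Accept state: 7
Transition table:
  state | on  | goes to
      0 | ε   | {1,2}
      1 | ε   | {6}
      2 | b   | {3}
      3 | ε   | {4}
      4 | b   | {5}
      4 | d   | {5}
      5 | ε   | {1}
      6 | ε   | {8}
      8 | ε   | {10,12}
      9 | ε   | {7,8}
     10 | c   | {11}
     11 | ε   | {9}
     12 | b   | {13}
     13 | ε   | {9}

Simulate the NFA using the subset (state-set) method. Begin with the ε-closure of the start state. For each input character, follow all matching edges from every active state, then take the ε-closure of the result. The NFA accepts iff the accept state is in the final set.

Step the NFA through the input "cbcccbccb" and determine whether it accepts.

Answer: ACCEPT

Steps:
start: ε-closure({0}) = {0,1,2,6,8,10,12}
'c' @ 1: {7,8,9,10,11,12}  (accept∈set)
'b' @ 2: {7,8,9,10,12,13}  (accept∈set)
'c' @ 3: {7,8,9,10,11,12}  (accept∈set)
'c' @ 4: {7,8,9,10,11,12}  (accept∈set)
'c' @ 5: {7,8,9,10,11,12}  (accept∈set)
'b' @ 6: {7,8,9,10,12,13}  (accept∈set)
'c' @ 7: {7,8,9,10,11,12}  (accept∈set)
'c' @ 8: {7,8,9,10,11,12}  (accept∈set)
'b' @ 9: {7,8,9,10,12,13}  (accept∈set)
final: {7,8,9,10,12,13}; accept 7 in set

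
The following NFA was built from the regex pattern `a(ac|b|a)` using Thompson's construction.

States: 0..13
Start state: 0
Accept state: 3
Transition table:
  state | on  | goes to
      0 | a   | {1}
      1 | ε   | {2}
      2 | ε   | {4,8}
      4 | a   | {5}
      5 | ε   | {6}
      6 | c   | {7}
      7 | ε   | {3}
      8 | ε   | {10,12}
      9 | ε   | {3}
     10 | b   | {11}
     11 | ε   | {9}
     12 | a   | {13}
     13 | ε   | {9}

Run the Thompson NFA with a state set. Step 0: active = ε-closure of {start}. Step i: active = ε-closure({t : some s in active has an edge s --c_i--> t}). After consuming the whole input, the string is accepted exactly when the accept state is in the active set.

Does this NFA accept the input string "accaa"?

start: ε-closure({0}) = {0}
'a' @ 1: {1,2,4,8,10,12}
'c' @ 2: {}  — no active states
rest 'caa' ignored (set empty)
end set {} — state 3 not in

Answer: REJECT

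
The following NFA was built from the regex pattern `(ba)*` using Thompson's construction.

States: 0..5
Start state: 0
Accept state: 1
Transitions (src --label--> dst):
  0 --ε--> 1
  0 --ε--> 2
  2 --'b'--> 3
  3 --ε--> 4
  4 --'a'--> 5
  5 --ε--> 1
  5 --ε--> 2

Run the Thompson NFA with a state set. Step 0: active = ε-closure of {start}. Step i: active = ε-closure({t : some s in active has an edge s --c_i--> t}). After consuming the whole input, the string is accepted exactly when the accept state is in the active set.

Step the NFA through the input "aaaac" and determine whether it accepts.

S₀ = ε-closure({0}) = {0,1,2}
'a' @ 1: {}  — no active states
rest 'aaac' ignored (set empty)
after full input: {}  (accept=1 not in)

Answer: REJECT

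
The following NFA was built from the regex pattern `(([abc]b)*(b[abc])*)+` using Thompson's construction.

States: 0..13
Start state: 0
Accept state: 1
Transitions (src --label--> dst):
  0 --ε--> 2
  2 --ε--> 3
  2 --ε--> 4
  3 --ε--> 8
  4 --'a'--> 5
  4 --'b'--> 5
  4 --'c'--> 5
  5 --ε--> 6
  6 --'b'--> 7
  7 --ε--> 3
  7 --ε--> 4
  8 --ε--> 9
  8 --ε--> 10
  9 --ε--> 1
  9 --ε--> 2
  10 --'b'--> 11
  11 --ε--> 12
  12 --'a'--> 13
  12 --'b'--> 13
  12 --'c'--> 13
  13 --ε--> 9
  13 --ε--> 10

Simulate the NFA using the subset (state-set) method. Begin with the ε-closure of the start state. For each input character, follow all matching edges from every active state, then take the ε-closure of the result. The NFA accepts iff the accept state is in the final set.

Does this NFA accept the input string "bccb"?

Answer: ACCEPT

Trace:
S₀ = ε-closure({0}) = {0,1,2,3,4,8,9,10}
'b' @ 1: {5,6,11,12}
'c' @ 2: {1,2,3,4,8,9,10,13}  ✓accept
'c' @ 3: {5,6}
'b' @ 4: {1,2,3,4,7,8,9,10}  ✓accept
end set {1,2,3,4,7,8,9,10} — state 1 in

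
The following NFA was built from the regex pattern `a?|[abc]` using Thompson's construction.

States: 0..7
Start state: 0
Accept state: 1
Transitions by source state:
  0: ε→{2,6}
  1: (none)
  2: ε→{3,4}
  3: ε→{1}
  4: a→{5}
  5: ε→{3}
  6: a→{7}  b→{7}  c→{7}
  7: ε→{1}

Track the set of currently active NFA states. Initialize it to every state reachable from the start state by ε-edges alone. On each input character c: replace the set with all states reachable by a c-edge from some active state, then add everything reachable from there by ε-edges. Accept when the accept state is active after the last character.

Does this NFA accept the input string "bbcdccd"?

initial (ε-close {0}): {0,1,2,3,4,6}
'b' @ 1: {1,7}  ✓accept
'b' @ 2: {}  — dead — no transitions
rest 'cdccd' ignored (set empty)
end set {} — state 1 not in

Answer: REJECT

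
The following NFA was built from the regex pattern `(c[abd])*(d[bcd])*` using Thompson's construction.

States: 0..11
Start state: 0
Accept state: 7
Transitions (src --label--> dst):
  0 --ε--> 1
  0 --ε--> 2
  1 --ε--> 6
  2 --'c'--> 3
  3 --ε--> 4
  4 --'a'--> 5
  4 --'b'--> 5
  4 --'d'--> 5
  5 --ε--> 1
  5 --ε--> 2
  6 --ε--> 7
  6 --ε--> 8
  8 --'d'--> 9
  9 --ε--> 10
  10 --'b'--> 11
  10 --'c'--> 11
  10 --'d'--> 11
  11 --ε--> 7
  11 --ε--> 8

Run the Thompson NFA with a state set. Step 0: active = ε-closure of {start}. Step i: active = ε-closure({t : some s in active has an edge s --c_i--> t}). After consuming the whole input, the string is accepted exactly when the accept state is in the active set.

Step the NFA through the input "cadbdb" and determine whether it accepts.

initial (ε-close {0}): {0,1,2,6,7,8}
'c' @ 1: {3,4}
'a' @ 2: {1,2,5,6,7,8}  [accepting]
'd' @ 3: {9,10}
'b' @ 4: {7,8,11}  [accepting]
'd' @ 5: {9,10}
'b' @ 6: {7,8,11}  [accepting]
final: {7,8,11}; accept 7 in set

Answer: ACCEPT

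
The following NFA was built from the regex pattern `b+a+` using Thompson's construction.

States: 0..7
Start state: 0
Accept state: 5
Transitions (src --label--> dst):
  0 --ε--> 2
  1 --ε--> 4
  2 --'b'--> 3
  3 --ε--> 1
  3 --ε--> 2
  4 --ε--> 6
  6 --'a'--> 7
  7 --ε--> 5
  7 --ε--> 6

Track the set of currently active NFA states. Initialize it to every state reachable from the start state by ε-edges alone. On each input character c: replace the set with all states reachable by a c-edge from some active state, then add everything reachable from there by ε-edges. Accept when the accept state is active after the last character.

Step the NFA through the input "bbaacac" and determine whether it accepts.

S₀ = ε-closure({0}) = {0,2}
'b' @ 1: {1,2,3,4,6}
'b' @ 2: {1,2,3,4,6}
'a' @ 3: {5,6,7}  [accepting]
'a' @ 4: {5,6,7}  [accepting]
'c' @ 5: {}  — dead — no transitions
rest 'ac' ignored (set empty)
end set {} — state 5 not in

Answer: REJECT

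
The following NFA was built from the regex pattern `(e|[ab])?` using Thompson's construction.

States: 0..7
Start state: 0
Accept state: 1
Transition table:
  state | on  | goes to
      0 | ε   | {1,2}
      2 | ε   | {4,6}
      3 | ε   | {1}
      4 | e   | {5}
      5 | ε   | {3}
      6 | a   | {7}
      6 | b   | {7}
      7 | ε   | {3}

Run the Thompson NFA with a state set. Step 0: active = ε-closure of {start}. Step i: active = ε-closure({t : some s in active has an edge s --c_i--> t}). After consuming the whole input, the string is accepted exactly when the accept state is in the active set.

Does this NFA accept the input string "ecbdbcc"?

start: ε-closure({0}) = {0,1,2,4,6}
'e' @ 1: {1,3,5}  (accept∈set)
'c' @ 2: {}  — no active states
rest 'bdbcc' ignored (set empty)
final: {}; accept 1 not in set

Answer: REJECT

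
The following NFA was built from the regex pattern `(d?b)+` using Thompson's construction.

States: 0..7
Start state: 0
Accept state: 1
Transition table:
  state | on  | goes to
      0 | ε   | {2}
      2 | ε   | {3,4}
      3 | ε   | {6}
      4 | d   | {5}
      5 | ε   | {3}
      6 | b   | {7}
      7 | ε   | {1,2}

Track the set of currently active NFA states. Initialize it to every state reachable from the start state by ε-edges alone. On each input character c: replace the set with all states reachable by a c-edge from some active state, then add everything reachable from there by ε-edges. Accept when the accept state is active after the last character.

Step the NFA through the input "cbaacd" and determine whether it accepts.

Answer: REJECT

Trace:
S₀ = ε-closure({0}) = {0,2,3,4,6}
'c' @ 1: {}  — dead — no transitions
rest 'baacd' ignored (set empty)
after full input: {}  (accept=1 not in)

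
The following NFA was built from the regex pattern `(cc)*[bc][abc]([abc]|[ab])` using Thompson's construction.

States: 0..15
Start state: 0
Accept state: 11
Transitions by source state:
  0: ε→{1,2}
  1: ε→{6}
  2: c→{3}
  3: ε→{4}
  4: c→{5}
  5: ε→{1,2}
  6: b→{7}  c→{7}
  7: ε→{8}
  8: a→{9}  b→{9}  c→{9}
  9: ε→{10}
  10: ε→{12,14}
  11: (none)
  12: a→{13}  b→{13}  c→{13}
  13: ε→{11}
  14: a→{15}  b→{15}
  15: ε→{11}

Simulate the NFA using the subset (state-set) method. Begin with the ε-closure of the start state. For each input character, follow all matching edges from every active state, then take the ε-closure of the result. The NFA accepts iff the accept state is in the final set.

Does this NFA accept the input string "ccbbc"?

start: ε-closure({0}) = {0,1,2,6}
'c' @ 1: {3,4,7,8}
'c' @ 2: {1,2,5,6,9,10,12,14}
'b' @ 3: {7,8,11,13,15}  [accepting]
'b' @ 4: {9,10,12,14}
'c' @ 5: {11,13}  [accepting]
end set {11,13} — state 11 in

Answer: ACCEPT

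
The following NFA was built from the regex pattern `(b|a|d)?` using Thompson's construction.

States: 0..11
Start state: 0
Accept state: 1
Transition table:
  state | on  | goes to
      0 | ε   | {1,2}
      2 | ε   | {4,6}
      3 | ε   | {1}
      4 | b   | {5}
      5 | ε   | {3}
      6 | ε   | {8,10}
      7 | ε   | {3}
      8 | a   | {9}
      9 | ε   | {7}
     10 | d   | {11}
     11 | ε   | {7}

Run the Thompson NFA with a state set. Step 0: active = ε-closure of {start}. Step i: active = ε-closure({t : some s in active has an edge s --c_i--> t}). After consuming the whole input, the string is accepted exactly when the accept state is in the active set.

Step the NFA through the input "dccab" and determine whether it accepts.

initial (ε-close {0}): {0,1,2,4,6,8,10}
'd' @ 1: {1,3,7,11}  [accepting]
'c' @ 2: {}  — no active states
rest 'cab' ignored (set empty)
end set {} — state 1 not in

Answer: REJECT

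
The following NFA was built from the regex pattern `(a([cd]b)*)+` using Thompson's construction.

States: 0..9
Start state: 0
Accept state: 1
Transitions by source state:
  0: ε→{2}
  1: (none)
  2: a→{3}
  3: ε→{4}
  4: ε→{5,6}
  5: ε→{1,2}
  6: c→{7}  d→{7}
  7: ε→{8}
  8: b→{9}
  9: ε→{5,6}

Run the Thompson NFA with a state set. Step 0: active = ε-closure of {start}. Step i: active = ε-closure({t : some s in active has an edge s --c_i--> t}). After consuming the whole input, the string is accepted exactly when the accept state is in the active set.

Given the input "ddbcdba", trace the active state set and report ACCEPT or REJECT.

Answer: REJECT

Trace:
initial (ε-close {0}): {0,2}
'd' @ 1: {}  — no active states
rest 'dbcdba' ignored (set empty)
after full input: {}  (accept=1 not in)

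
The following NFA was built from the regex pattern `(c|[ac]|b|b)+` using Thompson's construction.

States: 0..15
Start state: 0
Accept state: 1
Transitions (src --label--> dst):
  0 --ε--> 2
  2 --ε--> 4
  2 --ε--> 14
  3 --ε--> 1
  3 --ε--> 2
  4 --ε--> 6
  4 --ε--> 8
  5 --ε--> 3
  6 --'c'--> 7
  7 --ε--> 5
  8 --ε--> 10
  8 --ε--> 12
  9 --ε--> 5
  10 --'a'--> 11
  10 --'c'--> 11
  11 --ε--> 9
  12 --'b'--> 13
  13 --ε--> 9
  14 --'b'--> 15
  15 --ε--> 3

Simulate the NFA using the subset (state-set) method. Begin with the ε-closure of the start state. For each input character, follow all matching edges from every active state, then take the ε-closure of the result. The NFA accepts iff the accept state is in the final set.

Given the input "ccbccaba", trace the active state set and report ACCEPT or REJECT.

Answer: ACCEPT

Trace:
initial (ε-close {0}): {0,2,4,6,8,10,12,14}
'c' @ 1: {1,2,3,4,5,6,7,8,9,10,11,12,14}  (accept∈set)
'c' @ 2: {1,2,3,4,5,6,7,8,9,10,11,12,14}  (accept∈set)
'b' @ 3: {1,2,3,4,5,6,8,9,10,12,13,14,15}  (accept∈set)
'c' @ 4: {1,2,3,4,5,6,7,8,9,10,11,12,14}  (accept∈set)
'c' @ 5: {1,2,3,4,5,6,7,8,9,10,11,12,14}  (accept∈set)
'a' @ 6: {1,2,3,4,5,6,8,9,10,11,12,14}  (accept∈set)
'b' @ 7: {1,2,3,4,5,6,8,9,10,12,13,14,15}  (accept∈set)
'a' @ 8: {1,2,3,4,5,6,8,9,10,11,12,14}  (accept∈set)
final: {1,2,3,4,5,6,8,9,10,11,12,14}; accept 1 in set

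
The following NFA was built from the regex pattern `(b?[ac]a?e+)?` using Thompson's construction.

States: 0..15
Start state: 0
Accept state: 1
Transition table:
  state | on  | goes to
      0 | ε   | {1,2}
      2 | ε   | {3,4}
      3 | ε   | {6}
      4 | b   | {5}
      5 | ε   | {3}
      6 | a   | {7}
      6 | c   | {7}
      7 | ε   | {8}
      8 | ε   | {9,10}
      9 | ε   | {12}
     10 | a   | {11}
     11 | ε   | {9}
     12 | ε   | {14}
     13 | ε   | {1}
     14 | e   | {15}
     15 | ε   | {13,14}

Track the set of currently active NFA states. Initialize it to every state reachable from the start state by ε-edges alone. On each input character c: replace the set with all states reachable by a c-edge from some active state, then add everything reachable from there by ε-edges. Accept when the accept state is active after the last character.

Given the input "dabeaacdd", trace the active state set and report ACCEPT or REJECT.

start: ε-closure({0}) = {0,1,2,3,4,6}
'd' @ 1: {}  — dead — no transitions
rest 'abeaacdd' ignored (set empty)
after full input: {}  (accept=1 not in)

Answer: REJECT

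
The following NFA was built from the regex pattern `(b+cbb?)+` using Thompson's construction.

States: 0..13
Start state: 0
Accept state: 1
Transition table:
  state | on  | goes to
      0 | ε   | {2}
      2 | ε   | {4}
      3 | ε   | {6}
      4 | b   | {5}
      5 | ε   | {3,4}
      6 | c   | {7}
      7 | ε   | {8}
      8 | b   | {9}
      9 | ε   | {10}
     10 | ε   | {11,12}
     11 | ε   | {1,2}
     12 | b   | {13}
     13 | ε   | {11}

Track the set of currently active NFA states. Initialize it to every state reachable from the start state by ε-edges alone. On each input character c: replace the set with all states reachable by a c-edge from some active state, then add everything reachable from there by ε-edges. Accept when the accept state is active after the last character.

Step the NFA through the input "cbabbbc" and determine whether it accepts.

Answer: REJECT

Trace:
S₀ = ε-closure({0}) = {0,2,4}
'c' @ 1: {}  — dead — no transitions
rest 'babbbc' ignored (set empty)
after full input: {}  (accept=1 not in)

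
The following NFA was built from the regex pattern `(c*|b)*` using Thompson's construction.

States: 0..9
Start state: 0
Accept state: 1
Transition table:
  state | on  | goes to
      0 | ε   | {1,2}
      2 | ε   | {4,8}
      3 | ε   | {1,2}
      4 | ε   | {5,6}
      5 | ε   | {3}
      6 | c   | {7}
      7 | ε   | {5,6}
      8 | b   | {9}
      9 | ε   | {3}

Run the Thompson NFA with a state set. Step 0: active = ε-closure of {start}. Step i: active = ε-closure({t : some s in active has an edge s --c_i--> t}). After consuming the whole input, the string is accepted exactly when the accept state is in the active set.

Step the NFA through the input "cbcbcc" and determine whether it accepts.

initial (ε-close {0}): {0,1,2,3,4,5,6,8}
'c' @ 1: {1,2,3,4,5,6,7,8}  ✓accept
'b' @ 2: {1,2,3,4,5,6,8,9}  ✓accept
'c' @ 3: {1,2,3,4,5,6,7,8}  ✓accept
'b' @ 4: {1,2,3,4,5,6,8,9}  ✓accept
'c' @ 5: {1,2,3,4,5,6,7,8}  ✓accept
'c' @ 6: {1,2,3,4,5,6,7,8}  ✓accept
after full input: {1,2,3,4,5,6,7,8}  (accept=1 in)

Answer: ACCEPT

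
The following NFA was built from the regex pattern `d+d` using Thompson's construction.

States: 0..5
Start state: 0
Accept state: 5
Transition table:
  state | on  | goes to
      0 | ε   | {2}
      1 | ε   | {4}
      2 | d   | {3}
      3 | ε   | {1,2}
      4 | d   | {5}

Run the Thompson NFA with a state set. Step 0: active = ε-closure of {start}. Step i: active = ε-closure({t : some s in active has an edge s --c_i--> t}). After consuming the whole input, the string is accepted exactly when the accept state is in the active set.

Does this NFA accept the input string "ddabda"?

Answer: REJECT

Steps:
S₀ = ε-closure({0}) = {0,2}
'd' @ 1: {1,2,3,4}
'd' @ 2: {1,2,3,4,5}  [accepting]
'a' @ 3: {}  — state set empty
rest 'bda' ignored (set empty)
after full input: {}  (accept=5 not in)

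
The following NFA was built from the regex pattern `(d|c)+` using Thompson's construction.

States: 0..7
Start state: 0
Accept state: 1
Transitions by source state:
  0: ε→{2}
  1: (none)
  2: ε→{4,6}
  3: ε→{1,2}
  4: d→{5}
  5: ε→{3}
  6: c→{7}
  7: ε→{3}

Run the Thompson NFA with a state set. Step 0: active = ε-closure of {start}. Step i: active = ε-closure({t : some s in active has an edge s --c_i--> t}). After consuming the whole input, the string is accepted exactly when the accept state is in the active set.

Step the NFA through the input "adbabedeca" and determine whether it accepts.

Answer: REJECT

Trace:
S₀ = ε-closure({0}) = {0,2,4,6}
'a' @ 1: {}  — no active states
rest 'dbabedeca' ignored (set empty)
end set {} — state 1 not in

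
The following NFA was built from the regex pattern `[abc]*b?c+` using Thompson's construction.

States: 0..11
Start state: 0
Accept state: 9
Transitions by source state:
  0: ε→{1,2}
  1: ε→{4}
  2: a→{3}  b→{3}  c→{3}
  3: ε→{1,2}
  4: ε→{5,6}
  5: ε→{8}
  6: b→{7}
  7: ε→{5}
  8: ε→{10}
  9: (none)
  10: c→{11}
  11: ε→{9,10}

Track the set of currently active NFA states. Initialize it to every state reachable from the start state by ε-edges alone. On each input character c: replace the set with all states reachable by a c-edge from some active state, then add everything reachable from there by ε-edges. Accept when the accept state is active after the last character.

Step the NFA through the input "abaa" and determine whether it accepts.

Answer: REJECT

Derivation:
initial (ε-close {0}): {0,1,2,4,5,6,8,10}
'a' @ 1: {1,2,3,4,5,6,8,10}
'b' @ 2: {1,2,3,4,5,6,7,8,10}
'a' @ 3: {1,2,3,4,5,6,8,10}
'a' @ 4: {1,2,3,4,5,6,8,10}
after full input: {1,2,3,4,5,6,8,10}  (accept=9 not in)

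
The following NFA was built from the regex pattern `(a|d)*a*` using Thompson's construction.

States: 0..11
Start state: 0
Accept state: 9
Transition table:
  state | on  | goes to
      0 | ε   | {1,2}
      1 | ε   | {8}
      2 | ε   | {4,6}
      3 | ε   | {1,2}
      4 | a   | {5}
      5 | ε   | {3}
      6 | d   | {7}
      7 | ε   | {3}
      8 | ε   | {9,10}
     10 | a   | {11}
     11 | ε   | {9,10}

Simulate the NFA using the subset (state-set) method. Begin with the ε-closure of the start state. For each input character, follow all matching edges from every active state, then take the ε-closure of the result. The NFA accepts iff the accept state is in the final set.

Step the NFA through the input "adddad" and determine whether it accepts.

Answer: ACCEPT

Trace:
initial (ε-close {0}): {0,1,2,4,6,8,9,10}
'a' @ 1: {1,2,3,4,5,6,8,9,10,11}  [accepting]
'd' @ 2: {1,2,3,4,6,7,8,9,10}  [accepting]
'd' @ 3: {1,2,3,4,6,7,8,9,10}  [accepting]
'd' @ 4: {1,2,3,4,6,7,8,9,10}  [accepting]
'a' @ 5: {1,2,3,4,5,6,8,9,10,11}  [accepting]
'd' @ 6: {1,2,3,4,6,7,8,9,10}  [accepting]
after full input: {1,2,3,4,6,7,8,9,10}  (accept=9 in)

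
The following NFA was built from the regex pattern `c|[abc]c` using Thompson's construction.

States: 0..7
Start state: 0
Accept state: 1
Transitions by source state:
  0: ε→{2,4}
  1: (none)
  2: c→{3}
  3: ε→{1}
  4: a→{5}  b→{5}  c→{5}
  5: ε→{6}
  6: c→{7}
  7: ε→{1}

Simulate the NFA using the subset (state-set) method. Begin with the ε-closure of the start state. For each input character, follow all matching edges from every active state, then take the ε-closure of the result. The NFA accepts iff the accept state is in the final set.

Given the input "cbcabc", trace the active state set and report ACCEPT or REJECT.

initial (ε-close {0}): {0,2,4}
'c' @ 1: {1,3,5,6}  ✓accept
'b' @ 2: {}  — state set empty
rest 'cabc' ignored (set empty)
after full input: {}  (accept=1 not in)

Answer: REJECT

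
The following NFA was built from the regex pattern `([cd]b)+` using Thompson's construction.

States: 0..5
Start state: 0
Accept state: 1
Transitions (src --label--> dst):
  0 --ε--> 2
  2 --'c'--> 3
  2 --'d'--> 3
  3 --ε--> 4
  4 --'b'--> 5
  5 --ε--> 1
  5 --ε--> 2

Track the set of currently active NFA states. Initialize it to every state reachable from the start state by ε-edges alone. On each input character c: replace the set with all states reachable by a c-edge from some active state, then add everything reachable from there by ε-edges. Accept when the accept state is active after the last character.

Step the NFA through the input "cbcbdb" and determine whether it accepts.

Answer: ACCEPT

Steps:
S₀ = ε-closure({0}) = {0,2}
'c' @ 1: {3,4}
'b' @ 2: {1,2,5}  (accept∈set)
'c' @ 3: {3,4}
'b' @ 4: {1,2,5}  (accept∈set)
'd' @ 5: {3,4}
'b' @ 6: {1,2,5}  (accept∈set)
final: {1,2,5}; accept 1 in set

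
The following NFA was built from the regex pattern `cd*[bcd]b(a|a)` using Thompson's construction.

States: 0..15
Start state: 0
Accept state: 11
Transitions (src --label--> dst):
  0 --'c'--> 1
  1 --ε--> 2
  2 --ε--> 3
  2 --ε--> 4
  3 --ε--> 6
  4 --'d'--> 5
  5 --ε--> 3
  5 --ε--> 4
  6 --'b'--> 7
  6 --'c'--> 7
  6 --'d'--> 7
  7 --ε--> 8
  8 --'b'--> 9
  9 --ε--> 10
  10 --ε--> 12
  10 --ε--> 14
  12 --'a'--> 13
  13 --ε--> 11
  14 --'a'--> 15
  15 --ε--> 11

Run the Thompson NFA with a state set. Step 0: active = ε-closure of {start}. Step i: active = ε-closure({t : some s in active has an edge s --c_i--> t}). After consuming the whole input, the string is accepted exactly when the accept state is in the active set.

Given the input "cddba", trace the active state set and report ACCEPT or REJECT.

initial (ε-close {0}): {0}
'c' @ 1: {1,2,3,4,6}
'd' @ 2: {3,4,5,6,7,8}
'd' @ 3: {3,4,5,6,7,8}
'b' @ 4: {7,8,9,10,12,14}
'a' @ 5: {11,13,15}  [accepting]
end set {11,13,15} — state 11 in

Answer: ACCEPT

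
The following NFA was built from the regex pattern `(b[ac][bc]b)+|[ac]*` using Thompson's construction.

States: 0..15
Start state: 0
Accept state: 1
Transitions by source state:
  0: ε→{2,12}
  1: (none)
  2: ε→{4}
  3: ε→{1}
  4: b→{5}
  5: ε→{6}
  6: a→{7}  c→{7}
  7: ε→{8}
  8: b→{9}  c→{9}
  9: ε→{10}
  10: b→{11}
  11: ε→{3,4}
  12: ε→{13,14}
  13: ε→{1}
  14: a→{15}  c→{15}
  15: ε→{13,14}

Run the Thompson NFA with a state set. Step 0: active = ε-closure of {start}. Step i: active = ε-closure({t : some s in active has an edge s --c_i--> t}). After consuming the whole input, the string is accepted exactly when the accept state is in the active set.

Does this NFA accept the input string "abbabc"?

start: ε-closure({0}) = {0,1,2,4,12,13,14}
'a' @ 1: {1,13,14,15}  ✓accept
'b' @ 2: {}  — dead — no transitions
rest 'babc' ignored (set empty)
after full input: {}  (accept=1 not in)

Answer: REJECT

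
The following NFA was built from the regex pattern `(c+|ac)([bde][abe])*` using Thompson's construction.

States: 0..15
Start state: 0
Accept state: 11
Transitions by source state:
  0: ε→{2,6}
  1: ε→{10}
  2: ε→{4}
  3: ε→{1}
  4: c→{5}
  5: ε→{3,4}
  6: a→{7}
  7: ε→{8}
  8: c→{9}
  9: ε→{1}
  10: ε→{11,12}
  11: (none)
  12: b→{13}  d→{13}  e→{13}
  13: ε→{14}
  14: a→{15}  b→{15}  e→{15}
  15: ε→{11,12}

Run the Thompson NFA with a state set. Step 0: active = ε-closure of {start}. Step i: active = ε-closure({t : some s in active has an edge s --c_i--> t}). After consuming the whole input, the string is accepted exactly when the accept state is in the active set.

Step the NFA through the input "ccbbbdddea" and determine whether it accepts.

Answer: REJECT

Steps:
initial (ε-close {0}): {0,2,4,6}
'c' @ 1: {1,3,4,5,10,11,12}  ✓accept
'c' @ 2: {1,3,4,5,10,11,12}  ✓accept
'b' @ 3: {13,14}
'b' @ 4: {11,12,15}  ✓accept
'b' @ 5: {13,14}
'd' @ 6: {}  — no active states
rest 'ddea' ignored (set empty)
end set {} — state 11 not in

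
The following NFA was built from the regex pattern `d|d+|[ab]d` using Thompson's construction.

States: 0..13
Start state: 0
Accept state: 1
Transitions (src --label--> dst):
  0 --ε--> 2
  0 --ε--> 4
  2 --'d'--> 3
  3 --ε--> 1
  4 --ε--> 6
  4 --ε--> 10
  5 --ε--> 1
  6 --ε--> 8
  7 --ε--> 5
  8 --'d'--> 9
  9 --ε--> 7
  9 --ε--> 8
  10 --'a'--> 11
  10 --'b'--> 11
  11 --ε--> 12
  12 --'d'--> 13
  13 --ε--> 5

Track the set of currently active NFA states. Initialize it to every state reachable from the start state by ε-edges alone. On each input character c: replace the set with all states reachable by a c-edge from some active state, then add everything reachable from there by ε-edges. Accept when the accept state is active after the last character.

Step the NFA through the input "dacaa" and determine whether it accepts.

S₀ = ε-closure({0}) = {0,2,4,6,8,10}
'd' @ 1: {1,3,5,7,8,9}  (accept∈set)
'a' @ 2: {}  — state set empty
rest 'caa' ignored (set empty)
end set {} — state 1 not in

Answer: REJECT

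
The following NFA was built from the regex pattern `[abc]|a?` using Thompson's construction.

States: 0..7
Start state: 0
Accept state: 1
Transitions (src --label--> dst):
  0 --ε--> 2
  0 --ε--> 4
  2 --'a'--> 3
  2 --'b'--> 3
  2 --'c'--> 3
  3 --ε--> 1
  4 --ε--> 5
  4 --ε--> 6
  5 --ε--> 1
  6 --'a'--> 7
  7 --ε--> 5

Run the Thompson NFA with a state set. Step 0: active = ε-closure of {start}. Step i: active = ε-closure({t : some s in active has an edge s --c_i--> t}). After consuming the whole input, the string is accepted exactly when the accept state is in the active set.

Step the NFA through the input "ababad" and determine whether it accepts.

initial (ε-close {0}): {0,1,2,4,5,6}
'a' @ 1: {1,3,5,7}  ✓accept
'b' @ 2: {}  — state set empty
rest 'abad' ignored (set empty)
final: {}; accept 1 not in set

Answer: REJECT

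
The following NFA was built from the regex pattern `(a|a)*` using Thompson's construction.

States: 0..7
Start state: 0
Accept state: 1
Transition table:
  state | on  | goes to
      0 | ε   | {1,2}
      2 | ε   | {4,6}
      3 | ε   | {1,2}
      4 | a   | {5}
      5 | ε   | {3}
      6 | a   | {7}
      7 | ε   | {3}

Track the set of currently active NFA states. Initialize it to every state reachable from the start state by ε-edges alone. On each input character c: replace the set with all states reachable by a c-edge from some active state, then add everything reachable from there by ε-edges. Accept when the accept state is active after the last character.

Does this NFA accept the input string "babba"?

start: ε-closure({0}) = {0,1,2,4,6}
'b' @ 1: {}  — dead — no transitions
rest 'abba' ignored (set empty)
end set {} — state 1 not in

Answer: REJECT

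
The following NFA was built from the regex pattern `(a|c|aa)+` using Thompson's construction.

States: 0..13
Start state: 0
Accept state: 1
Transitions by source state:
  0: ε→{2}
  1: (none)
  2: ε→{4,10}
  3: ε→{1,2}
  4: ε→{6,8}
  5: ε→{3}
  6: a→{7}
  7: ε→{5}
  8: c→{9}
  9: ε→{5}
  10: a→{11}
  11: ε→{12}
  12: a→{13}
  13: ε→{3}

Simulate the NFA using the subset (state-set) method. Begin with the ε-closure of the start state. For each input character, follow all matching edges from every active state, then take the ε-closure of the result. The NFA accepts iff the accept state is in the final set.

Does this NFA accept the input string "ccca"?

Answer: ACCEPT

Trace:
S₀ = ε-closure({0}) = {0,2,4,6,8,10}
'c' @ 1: {1,2,3,4,5,6,8,9,10}  [accepting]
'c' @ 2: {1,2,3,4,5,6,8,9,10}  [accepting]
'c' @ 3: {1,2,3,4,5,6,8,9,10}  [accepting]
'a' @ 4: {1,2,3,4,5,6,7,8,10,11,12}  [accepting]
end set {1,2,3,4,5,6,7,8,10,11,12} — state 1 in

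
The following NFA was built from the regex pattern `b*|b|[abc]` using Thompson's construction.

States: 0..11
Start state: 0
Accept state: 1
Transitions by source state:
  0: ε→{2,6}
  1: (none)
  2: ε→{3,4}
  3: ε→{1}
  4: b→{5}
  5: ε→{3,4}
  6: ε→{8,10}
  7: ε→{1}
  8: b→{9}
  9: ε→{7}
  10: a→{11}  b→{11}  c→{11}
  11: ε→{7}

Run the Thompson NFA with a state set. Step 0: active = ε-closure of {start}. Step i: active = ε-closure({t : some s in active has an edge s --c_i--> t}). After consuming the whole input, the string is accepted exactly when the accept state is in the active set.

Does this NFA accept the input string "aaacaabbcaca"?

start: ε-closure({0}) = {0,1,2,3,4,6,8,10}
'a' @ 1: {1,7,11}  ✓accept
'a' @ 2: {}  — dead — no transitions
rest 'acaabbcaca' ignored (set empty)
after full input: {}  (accept=1 not in)

Answer: REJECT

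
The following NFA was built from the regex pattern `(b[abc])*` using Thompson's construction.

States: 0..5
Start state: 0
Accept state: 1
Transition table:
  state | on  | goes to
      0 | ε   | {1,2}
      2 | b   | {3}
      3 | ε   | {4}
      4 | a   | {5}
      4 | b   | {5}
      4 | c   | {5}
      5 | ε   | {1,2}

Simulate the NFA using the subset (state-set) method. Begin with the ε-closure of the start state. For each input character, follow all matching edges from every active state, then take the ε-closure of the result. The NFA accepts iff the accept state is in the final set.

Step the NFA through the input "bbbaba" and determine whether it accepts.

S₀ = ε-closure({0}) = {0,1,2}
'b' @ 1: {3,4}
'b' @ 2: {1,2,5}  ✓accept
'b' @ 3: {3,4}
'a' @ 4: {1,2,5}  ✓accept
'b' @ 5: {3,4}
'a' @ 6: {1,2,5}  ✓accept
final: {1,2,5}; accept 1 in set

Answer: ACCEPT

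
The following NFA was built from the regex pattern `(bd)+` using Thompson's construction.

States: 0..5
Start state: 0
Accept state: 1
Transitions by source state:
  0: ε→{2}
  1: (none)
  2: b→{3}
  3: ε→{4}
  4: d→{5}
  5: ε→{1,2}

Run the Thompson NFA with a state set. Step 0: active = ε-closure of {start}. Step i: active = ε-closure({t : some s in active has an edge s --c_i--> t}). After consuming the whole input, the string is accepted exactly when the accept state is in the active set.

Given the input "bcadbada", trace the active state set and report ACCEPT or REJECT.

Answer: REJECT

Derivation:
initial (ε-close {0}): {0,2}
'b' @ 1: {3,4}
'c' @ 2: {}  — dead — no transitions
rest 'adbada' ignored (set empty)
after full input: {}  (accept=1 not in)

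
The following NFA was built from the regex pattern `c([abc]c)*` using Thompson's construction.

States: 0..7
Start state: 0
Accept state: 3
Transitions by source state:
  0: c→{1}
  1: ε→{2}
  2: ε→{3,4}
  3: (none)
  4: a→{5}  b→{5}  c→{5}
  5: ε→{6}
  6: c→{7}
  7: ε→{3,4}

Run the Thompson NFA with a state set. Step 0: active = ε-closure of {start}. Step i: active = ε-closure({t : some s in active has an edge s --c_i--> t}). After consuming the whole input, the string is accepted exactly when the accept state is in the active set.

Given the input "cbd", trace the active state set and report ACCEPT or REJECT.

S₀ = ε-closure({0}) = {0}
'c' @ 1: {1,2,3,4}  [accepting]
'b' @ 2: {5,6}
'd' @ 3: {}  — no active states
final: {}; accept 3 not in set

Answer: REJECT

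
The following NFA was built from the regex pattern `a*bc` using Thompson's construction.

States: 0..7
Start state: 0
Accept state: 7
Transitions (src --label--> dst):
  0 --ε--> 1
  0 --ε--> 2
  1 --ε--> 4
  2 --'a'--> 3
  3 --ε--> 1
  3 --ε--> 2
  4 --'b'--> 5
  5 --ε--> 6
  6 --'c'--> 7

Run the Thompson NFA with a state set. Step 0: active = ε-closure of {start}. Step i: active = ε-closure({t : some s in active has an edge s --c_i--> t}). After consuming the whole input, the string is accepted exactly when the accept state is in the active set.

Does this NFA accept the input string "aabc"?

start: ε-closure({0}) = {0,1,2,4}
'a' @ 1: {1,2,3,4}
'a' @ 2: {1,2,3,4}
'b' @ 3: {5,6}
'c' @ 4: {7}  (accept∈set)
end set {7} — state 7 in

Answer: ACCEPT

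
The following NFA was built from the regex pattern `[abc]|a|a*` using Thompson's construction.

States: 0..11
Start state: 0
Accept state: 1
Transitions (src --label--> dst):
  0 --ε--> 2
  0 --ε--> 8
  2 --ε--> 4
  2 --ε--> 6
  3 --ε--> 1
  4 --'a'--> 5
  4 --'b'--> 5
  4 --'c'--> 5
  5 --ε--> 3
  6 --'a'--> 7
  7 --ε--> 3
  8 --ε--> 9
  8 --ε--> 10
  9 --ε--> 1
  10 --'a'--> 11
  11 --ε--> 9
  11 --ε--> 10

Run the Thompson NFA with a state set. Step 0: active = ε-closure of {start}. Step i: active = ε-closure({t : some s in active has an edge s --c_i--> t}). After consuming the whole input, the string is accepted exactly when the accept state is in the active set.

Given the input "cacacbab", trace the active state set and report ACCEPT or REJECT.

Answer: REJECT

Steps:
start: ε-closure({0}) = {0,1,2,4,6,8,9,10}
'c' @ 1: {1,3,5}  [accepting]
'a' @ 2: {}  — state set empty
rest 'cacbab' ignored (set empty)
end set {} — state 1 not in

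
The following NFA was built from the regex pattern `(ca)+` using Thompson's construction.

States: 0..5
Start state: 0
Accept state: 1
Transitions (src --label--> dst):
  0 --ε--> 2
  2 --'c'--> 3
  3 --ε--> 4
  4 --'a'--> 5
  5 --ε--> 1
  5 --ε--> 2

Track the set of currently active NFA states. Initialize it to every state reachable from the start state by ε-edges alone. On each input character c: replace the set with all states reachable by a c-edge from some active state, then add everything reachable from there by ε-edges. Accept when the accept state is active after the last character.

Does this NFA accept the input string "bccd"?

S₀ = ε-closure({0}) = {0,2}
'b' @ 1: {}  — no active states
rest 'ccd' ignored (set empty)
after full input: {}  (accept=1 not in)

Answer: REJECT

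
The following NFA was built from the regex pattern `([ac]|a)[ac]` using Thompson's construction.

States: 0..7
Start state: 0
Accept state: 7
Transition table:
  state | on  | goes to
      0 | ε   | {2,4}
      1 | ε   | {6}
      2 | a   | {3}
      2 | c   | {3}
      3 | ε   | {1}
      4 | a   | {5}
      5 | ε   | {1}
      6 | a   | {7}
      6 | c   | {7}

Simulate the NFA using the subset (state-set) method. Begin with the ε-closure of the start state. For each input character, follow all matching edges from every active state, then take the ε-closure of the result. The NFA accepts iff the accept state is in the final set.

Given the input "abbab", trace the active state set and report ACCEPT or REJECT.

S₀ = ε-closure({0}) = {0,2,4}
'a' @ 1: {1,3,5,6}
'b' @ 2: {}  — no active states
rest 'bab' ignored (set empty)
final: {}; accept 7 not in set

Answer: REJECT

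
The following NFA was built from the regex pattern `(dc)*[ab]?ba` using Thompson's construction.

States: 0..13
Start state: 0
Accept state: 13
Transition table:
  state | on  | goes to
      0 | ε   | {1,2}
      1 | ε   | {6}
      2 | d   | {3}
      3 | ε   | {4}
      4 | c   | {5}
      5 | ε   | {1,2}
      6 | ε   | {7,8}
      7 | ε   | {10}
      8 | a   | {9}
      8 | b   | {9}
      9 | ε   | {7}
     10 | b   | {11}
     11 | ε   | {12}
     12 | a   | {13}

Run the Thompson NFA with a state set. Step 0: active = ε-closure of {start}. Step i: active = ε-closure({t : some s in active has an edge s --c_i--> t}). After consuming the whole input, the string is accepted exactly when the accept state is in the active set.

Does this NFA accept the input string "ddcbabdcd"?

Answer: REJECT

Steps:
start: ε-closure({0}) = {0,1,2,6,7,8,10}
'd' @ 1: {3,4}
'd' @ 2: {}  — dead — no transitions
rest 'cbabdcd' ignored (set empty)
end set {} — state 13 not in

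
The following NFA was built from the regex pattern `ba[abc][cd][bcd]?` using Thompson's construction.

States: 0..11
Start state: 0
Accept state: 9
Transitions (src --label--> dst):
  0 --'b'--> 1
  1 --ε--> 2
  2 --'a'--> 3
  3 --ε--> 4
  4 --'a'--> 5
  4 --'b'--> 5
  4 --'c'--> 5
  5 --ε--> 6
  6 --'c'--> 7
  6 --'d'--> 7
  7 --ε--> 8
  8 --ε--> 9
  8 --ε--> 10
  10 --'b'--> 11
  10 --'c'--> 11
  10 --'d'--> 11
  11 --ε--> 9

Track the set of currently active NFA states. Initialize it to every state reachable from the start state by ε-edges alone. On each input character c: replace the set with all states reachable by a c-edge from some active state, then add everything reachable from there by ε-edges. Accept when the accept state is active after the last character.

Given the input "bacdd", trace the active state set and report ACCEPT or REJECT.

Answer: ACCEPT

Trace:
S₀ = ε-closure({0}) = {0}
'b' @ 1: {1,2}
'a' @ 2: {3,4}
'c' @ 3: {5,6}
'd' @ 4: {7,8,9,10}  (accept∈set)
'd' @ 5: {9,11}  (accept∈set)
end set {9,11} — state 9 in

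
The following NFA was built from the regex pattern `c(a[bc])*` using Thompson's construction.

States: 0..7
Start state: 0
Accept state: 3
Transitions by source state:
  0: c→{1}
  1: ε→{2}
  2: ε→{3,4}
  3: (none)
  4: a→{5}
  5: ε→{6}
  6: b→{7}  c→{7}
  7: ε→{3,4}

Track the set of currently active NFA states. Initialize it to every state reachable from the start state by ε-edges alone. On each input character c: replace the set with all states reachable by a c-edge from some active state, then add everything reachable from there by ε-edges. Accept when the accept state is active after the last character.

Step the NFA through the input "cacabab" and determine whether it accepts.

start: ε-closure({0}) = {0}
'c' @ 1: {1,2,3,4}  [accepting]
'a' @ 2: {5,6}
'c' @ 3: {3,4,7}  [accepting]
'a' @ 4: {5,6}
'b' @ 5: {3,4,7}  [accepting]
'a' @ 6: {5,6}
'b' @ 7: {3,4,7}  [accepting]
end set {3,4,7} — state 3 in

Answer: ACCEPT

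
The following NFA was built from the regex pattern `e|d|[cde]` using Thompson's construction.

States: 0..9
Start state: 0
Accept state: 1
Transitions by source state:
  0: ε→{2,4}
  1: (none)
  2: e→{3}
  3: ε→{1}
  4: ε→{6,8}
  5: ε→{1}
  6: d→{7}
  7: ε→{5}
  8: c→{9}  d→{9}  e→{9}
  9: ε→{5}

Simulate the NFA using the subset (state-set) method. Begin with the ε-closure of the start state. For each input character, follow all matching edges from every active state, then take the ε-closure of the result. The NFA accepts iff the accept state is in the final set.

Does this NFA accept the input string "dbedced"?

start: ε-closure({0}) = {0,2,4,6,8}
'd' @ 1: {1,5,7,9}  ✓accept
'b' @ 2: {}  — dead — no transitions
rest 'edced' ignored (set empty)
end set {} — state 1 not in

Answer: REJECT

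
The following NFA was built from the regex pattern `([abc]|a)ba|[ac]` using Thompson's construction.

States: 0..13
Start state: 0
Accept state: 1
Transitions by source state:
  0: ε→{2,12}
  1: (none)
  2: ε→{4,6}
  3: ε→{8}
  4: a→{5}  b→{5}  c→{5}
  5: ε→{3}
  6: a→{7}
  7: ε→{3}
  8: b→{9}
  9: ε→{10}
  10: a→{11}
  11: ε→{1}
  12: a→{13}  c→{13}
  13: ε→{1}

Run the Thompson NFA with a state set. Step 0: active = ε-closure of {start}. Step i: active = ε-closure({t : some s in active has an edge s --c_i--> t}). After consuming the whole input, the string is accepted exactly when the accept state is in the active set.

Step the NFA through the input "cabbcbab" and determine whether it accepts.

Answer: REJECT

Trace:
start: ε-closure({0}) = {0,2,4,6,12}
'c' @ 1: {1,3,5,8,13}  (accept∈set)
'a' @ 2: {}  — dead — no transitions
rest 'bbcbab' ignored (set empty)
final: {}; accept 1 not in set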